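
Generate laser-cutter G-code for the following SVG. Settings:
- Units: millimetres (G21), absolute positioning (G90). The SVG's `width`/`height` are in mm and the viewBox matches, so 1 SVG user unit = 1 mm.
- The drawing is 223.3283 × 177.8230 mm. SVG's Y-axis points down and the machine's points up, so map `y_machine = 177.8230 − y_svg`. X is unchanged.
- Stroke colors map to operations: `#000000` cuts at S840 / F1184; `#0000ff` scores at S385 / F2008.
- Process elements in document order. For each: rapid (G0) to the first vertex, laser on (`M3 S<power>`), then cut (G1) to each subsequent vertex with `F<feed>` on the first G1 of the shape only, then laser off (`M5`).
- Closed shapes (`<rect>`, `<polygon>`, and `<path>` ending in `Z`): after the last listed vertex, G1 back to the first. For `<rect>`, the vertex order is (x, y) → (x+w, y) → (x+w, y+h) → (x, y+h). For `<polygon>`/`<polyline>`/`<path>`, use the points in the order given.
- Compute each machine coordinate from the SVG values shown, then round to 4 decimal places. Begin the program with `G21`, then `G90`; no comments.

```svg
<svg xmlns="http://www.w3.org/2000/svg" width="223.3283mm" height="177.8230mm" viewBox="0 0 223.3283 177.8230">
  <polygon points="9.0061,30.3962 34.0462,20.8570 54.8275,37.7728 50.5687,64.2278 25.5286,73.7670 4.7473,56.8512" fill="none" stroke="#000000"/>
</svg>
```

G21
G90
G0 X9.0061 Y147.4268
M3 S840
G1 X34.0462 Y156.9660 F1184
G1 X54.8275 Y140.0502
G1 X50.5687 Y113.5952
G1 X25.5286 Y104.0560
G1 X4.7473 Y120.9718
G1 X9.0061 Y147.4268
M5

viewBox `0 0 223.3283 177.8230` with mm width/height → 1 unit = 1 mm. Flip: y_m = 177.8230 − y_svg.

**Shape 1** — `<polygon>` regular polygon, stroke `#000000` → cut (S840, F1184). Machine vertices: (9.0061,147.4268) → (34.0462,156.9660) → (54.8275,140.0502) → (50.5687,113.5952) → (25.5286,104.0560) → (4.7473,120.9718) → (9.0061,147.4268). Closed: final G1 returns to the first vertex.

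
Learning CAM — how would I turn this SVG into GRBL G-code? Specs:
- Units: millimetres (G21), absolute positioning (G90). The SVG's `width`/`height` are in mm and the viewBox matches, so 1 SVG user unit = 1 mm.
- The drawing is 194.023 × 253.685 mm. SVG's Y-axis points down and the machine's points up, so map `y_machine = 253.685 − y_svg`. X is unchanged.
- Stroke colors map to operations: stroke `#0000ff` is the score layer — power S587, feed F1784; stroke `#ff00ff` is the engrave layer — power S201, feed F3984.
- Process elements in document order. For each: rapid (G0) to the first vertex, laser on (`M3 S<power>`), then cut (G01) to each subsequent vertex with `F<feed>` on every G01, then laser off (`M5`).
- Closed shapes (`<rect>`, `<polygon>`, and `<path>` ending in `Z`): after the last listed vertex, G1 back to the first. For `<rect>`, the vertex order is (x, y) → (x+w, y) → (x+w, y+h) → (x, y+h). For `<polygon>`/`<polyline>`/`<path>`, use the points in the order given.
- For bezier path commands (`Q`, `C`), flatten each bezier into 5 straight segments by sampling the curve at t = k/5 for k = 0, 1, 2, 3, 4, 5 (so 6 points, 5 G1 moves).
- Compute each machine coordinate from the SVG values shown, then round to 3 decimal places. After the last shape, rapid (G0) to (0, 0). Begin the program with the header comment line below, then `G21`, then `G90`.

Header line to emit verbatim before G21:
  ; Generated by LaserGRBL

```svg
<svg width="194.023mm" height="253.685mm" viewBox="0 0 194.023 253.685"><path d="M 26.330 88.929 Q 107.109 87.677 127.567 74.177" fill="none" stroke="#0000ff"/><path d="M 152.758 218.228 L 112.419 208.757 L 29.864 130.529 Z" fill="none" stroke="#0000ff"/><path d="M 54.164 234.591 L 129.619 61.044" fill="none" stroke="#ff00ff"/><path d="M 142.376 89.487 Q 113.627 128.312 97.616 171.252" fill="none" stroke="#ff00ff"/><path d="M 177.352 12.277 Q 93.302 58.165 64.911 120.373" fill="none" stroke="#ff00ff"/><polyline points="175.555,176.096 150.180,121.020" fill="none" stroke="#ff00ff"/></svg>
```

viewBox `0 0 194.023 253.685` with mm width/height → 1 unit = 1 mm. Flip: y_m = 253.685 − y_svg.

**Shape 1** — `<path>` quadratic bezier, stroke `#0000ff` → score (S587, F1784). Control points (SVG): P0=(26.330,88.929), P1=(107.109,87.677), P2=(127.567,74.177); sampled at t=k/5. Machine vertices: (26.330,164.756) → (56.229,165.747) → (81.302,167.717) → (101.549,170.668) → (116.971,174.598) → (127.567,179.508). Open path.

**Shape 2** — `<path>` closed polygon, stroke `#0000ff` → score (S587, F1784). Machine vertices: (152.758,35.457) → (112.419,44.928) → (29.864,123.156) → (152.758,35.457). Closed: final G1 returns to the first vertex.

**Shape 3** — `<path>` line segment, stroke `#ff00ff` → engrave (S201, F3984). Machine vertices: (54.164,19.094) → (129.619,192.641). Open path.

**Shape 4** — `<path>` quadratic bezier, stroke `#ff00ff` → engrave (S201, F3984). Control points (SVG): P0=(142.376,89.487), P1=(113.627,128.312), P2=(97.616,171.252); sampled at t=k/5. Machine vertices: (142.376,164.198) → (131.386,148.503) → (121.415,132.480) → (112.463,116.127) → (104.530,99.444) → (97.616,82.433). Open path.

**Shape 5** — `<path>` quadratic bezier, stroke `#ff00ff` → engrave (S201, F3984). Control points (SVG): P0=(177.352,12.277), P1=(93.302,58.165), P2=(64.911,120.373); sampled at t=k/5. Machine vertices: (177.352,241.408) → (145.958,222.400) → (119.017,202.086) → (96.529,180.467) → (78.494,157.542) → (64.911,133.312). Open path.

**Shape 6** — `<polyline>` line segment, stroke `#ff00ff` → engrave (S201, F3984). Machine vertices: (175.555,77.589) → (150.180,132.665). Open path.

; Generated by LaserGRBL
G21
G90
G0 X26.330 Y164.756
M3 S587
G01 X56.229 Y165.747 F1784
G01 X81.302 Y167.717 F1784
G01 X101.549 Y170.668 F1784
G01 X116.971 Y174.598 F1784
G01 X127.567 Y179.508 F1784
M5
G0 X152.758 Y35.457
M3 S587
G01 X112.419 Y44.928 F1784
G01 X29.864 Y123.156 F1784
G01 X152.758 Y35.457 F1784
M5
G0 X54.164 Y19.094
M3 S201
G01 X129.619 Y192.641 F3984
M5
G0 X142.376 Y164.198
M3 S201
G01 X131.386 Y148.503 F3984
G01 X121.415 Y132.480 F3984
G01 X112.463 Y116.127 F3984
G01 X104.530 Y99.444 F3984
G01 X97.616 Y82.433 F3984
M5
G0 X177.352 Y241.408
M3 S201
G01 X145.958 Y222.400 F3984
G01 X119.017 Y202.086 F3984
G01 X96.529 Y180.467 F3984
G01 X78.494 Y157.542 F3984
G01 X64.911 Y133.312 F3984
M5
G0 X175.555 Y77.589
M3 S201
G01 X150.180 Y132.665 F3984
M5
G0 X0.000 Y0.000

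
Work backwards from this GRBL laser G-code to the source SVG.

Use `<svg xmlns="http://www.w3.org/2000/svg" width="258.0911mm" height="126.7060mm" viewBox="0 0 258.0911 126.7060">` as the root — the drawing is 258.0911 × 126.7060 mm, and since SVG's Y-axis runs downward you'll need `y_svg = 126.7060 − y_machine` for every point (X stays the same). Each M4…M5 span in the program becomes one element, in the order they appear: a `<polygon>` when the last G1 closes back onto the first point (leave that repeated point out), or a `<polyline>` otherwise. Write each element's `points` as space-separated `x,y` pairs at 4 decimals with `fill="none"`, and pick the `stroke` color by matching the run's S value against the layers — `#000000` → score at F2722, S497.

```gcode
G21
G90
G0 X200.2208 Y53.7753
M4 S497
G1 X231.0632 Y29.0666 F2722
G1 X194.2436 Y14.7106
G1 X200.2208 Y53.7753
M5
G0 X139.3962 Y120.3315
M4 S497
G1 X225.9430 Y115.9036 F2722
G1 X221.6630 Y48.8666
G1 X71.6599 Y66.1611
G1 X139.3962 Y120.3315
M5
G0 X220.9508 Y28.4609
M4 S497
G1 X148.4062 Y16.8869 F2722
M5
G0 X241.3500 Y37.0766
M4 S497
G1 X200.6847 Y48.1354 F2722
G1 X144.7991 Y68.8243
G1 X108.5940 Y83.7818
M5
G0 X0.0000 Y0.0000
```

<svg xmlns="http://www.w3.org/2000/svg" width="258.0911mm" height="126.7060mm" viewBox="0 0 258.0911 126.7060">
  <polygon points="200.2208,72.9307 231.0632,97.6394 194.2436,111.9954" fill="none" stroke="#000000"/>
  <polygon points="139.3962,6.3745 225.9430,10.8024 221.6630,77.8394 71.6599,60.5449" fill="none" stroke="#000000"/>
  <polyline points="220.9508,98.2451 148.4062,109.8191" fill="none" stroke="#000000"/>
  <polyline points="241.3500,89.6294 200.6847,78.5706 144.7991,57.8817 108.5940,42.9242" fill="none" stroke="#000000"/>
</svg>

Machine Y-up, SVG Y-down with viewBox height 126.7060, so y_svg = 126.7060 − y_machine; X carries over. Every run uses S497, so all elements get stroke `#000000` (score).

Run 1: The run returns to its start, so emit a `<polygon>` with points (Y-flipped): 200.2208,72.9307 231.0632,97.6394 194.2436,111.9954.

Run 2: The run returns to its start, so emit a `<polygon>` with points (Y-flipped): 139.3962,6.3745 225.9430,10.8024 221.6630,77.8394 71.6599,60.5449.

Run 3: The run is open, so emit a `<polyline>` with points (Y-flipped): 220.9508,98.2451 148.4062,109.8191.

Run 4: The run is open, so emit a `<polyline>` with points (Y-flipped): 241.3500,89.6294 200.6847,78.5706 144.7991,57.8817 108.5940,42.9242.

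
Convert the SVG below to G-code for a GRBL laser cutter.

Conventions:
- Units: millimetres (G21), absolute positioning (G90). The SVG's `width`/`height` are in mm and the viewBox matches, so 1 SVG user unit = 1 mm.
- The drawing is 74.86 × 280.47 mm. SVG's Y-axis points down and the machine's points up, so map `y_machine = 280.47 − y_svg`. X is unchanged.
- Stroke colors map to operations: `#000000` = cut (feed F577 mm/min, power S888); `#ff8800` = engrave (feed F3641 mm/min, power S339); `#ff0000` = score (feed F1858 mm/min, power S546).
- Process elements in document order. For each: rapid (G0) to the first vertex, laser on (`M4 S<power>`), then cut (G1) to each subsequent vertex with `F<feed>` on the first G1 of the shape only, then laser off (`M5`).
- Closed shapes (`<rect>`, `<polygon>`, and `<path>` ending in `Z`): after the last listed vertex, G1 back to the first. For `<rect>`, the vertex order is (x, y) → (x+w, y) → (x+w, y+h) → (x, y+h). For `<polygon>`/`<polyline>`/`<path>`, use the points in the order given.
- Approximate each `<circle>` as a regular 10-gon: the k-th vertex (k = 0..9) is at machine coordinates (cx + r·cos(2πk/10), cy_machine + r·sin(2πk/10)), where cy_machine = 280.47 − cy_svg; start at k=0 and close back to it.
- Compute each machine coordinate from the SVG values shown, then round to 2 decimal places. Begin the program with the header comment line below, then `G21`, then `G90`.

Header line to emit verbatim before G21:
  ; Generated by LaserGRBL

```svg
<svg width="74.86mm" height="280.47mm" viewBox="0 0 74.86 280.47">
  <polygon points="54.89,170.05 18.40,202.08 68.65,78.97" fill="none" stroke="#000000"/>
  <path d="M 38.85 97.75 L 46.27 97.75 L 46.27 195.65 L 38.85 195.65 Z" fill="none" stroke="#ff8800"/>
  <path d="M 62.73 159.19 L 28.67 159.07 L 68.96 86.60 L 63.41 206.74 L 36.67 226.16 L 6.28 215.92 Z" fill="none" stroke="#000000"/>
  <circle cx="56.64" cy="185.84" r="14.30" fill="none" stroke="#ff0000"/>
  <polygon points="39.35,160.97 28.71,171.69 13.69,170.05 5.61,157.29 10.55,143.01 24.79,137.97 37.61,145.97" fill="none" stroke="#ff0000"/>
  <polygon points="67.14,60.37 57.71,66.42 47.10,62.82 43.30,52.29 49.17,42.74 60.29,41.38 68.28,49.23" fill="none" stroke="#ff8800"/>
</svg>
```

1 u = 1 mm; y_m = 280.47 − y.

[1] `<polygon>` closed polygon, #000000→cut S888 F577: (54.89,110.42) → (18.40,78.39) → (68.65,201.50) → (54.89,110.42) (closed)

[2] `<path>` rectangle, #ff8800→engrave S339 F3641: (38.85,182.72) → (46.27,182.72) → (46.27,84.82) → (38.85,84.82) → (38.85,182.72) (closed)

[3] `<path>` closed polygon, #000000→cut S888 F577: (62.73,121.28) → (28.67,121.40) → (68.96,193.87) → (63.41,73.73) → (36.67,54.31) → (6.28,64.55) → (62.73,121.28) (closed)

[4] `<circle>` circle, #ff0000→score S546 F1858: (70.94,94.63) → (68.21,103.04) → (61.06,108.23) → (52.22,108.23) → (45.07,103.04) → (42.34,94.63) → (45.07,86.22) → (52.22,81.03) → (61.06,81.03) → (68.21,86.22) → (70.94,94.63) (closed)

[5] `<polygon>` regular polygon, #ff0000→score S546 F1858: (39.35,119.50) → (28.71,108.78) → (13.69,110.42) → (5.61,123.18) → (10.55,137.46) → (24.79,142.50) → (37.61,134.50) → (39.35,119.50) (closed)

[6] `<polygon>` regular polygon, #ff8800→engrave S339 F3641: (67.14,220.10) → (57.71,214.05) → (47.10,217.65) → (43.30,228.18) → (49.17,237.73) → (60.29,239.09) → (68.28,231.24) → (67.14,220.10) (closed)

; Generated by LaserGRBL
G21
G90
G0 X54.89 Y110.42
M4 S888
G1 X18.40 Y78.39 F577
G1 X68.65 Y201.50
G1 X54.89 Y110.42
M5
G0 X38.85 Y182.72
M4 S339
G1 X46.27 Y182.72 F3641
G1 X46.27 Y84.82
G1 X38.85 Y84.82
G1 X38.85 Y182.72
M5
G0 X62.73 Y121.28
M4 S888
G1 X28.67 Y121.40 F577
G1 X68.96 Y193.87
G1 X63.41 Y73.73
G1 X36.67 Y54.31
G1 X6.28 Y64.55
G1 X62.73 Y121.28
M5
G0 X70.94 Y94.63
M4 S546
G1 X68.21 Y103.04 F1858
G1 X61.06 Y108.23
G1 X52.22 Y108.23
G1 X45.07 Y103.04
G1 X42.34 Y94.63
G1 X45.07 Y86.22
G1 X52.22 Y81.03
G1 X61.06 Y81.03
G1 X68.21 Y86.22
G1 X70.94 Y94.63
M5
G0 X39.35 Y119.50
M4 S546
G1 X28.71 Y108.78 F1858
G1 X13.69 Y110.42
G1 X5.61 Y123.18
G1 X10.55 Y137.46
G1 X24.79 Y142.50
G1 X37.61 Y134.50
G1 X39.35 Y119.50
M5
G0 X67.14 Y220.10
M4 S339
G1 X57.71 Y214.05 F3641
G1 X47.10 Y217.65
G1 X43.30 Y228.18
G1 X49.17 Y237.73
G1 X60.29 Y239.09
G1 X68.28 Y231.24
G1 X67.14 Y220.10
M5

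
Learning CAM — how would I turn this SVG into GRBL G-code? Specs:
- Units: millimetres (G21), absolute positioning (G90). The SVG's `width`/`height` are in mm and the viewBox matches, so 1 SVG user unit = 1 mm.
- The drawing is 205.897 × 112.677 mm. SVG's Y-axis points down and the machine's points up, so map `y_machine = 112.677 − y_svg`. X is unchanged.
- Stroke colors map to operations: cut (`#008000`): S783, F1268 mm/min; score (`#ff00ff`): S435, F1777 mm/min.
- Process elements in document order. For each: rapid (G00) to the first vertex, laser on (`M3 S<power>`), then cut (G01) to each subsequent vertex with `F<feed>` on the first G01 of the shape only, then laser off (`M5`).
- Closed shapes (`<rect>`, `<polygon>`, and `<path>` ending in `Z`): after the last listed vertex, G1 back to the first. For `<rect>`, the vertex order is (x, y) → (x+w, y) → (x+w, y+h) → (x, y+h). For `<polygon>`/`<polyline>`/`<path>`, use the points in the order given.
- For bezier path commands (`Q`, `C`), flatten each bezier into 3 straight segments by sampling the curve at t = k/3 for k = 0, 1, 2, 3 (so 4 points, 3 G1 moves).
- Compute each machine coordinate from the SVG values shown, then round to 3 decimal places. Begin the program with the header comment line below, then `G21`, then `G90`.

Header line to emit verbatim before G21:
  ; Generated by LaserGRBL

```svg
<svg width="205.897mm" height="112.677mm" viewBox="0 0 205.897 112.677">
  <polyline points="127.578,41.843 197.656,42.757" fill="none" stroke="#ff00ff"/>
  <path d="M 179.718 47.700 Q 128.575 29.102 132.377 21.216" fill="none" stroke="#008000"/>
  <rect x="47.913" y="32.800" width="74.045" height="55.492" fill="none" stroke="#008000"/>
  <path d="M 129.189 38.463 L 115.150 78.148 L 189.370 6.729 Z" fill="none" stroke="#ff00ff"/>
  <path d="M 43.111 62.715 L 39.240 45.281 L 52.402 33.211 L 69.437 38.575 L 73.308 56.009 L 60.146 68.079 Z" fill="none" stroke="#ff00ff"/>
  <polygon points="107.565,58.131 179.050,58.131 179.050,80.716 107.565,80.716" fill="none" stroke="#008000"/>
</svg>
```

viewBox `0 0 205.897 112.677` with mm width/height → 1 unit = 1 mm. Flip: y_m = 112.677 − y_svg.

**Shape 1** — `<polyline>` line segment, stroke `#ff00ff` → score (S435, F1777). Machine vertices: (127.578,70.834) → (197.656,69.920). Open path.

**Shape 2** — `<path>` quadratic bezier, stroke `#008000` → cut (S783, F1268). Control points (SVG): P0=(179.718,47.700), P1=(128.575,29.102), P2=(132.377,21.216); sampled at t=k/3. Machine vertices: (179.718,64.977) → (151.728,76.185) → (135.947,85.013) → (132.377,91.461). Open path.

**Shape 3** — `<rect>` rectangle, stroke `#008000` → cut (S783, F1268). Machine vertices: (47.913,79.877) → (121.958,79.877) → (121.958,24.385) → (47.913,24.385) → (47.913,79.877). Closed: final G1 returns to the first vertex.

**Shape 4** — `<path>` closed polygon, stroke `#ff00ff` → score (S435, F1777). Machine vertices: (129.189,74.214) → (115.150,34.529) → (189.370,105.948) → (129.189,74.214). Closed: final G1 returns to the first vertex.

**Shape 5** — `<path>` regular polygon, stroke `#ff00ff` → score (S435, F1777). Machine vertices: (43.111,49.962) → (39.240,67.396) → (52.402,79.466) → (69.437,74.102) → (73.308,56.668) → (60.146,44.598) → (43.111,49.962). Closed: final G1 returns to the first vertex.

**Shape 6** — `<polygon>` rectangle, stroke `#008000` → cut (S783, F1268). Machine vertices: (107.565,54.546) → (179.050,54.546) → (179.050,31.961) → (107.565,31.961) → (107.565,54.546). Closed: final G1 returns to the first vertex.

; Generated by LaserGRBL
G21
G90
G00 X127.578 Y70.834
M3 S435
G01 X197.656 Y69.920 F1777
M5
G00 X179.718 Y64.977
M3 S783
G01 X151.728 Y76.185 F1268
G01 X135.947 Y85.013
G01 X132.377 Y91.461
M5
G00 X47.913 Y79.877
M3 S783
G01 X121.958 Y79.877 F1268
G01 X121.958 Y24.385
G01 X47.913 Y24.385
G01 X47.913 Y79.877
M5
G00 X129.189 Y74.214
M3 S435
G01 X115.150 Y34.529 F1777
G01 X189.370 Y105.948
G01 X129.189 Y74.214
M5
G00 X43.111 Y49.962
M3 S435
G01 X39.240 Y67.396 F1777
G01 X52.402 Y79.466
G01 X69.437 Y74.102
G01 X73.308 Y56.668
G01 X60.146 Y44.598
G01 X43.111 Y49.962
M5
G00 X107.565 Y54.546
M3 S783
G01 X179.050 Y54.546 F1268
G01 X179.050 Y31.961
G01 X107.565 Y31.961
G01 X107.565 Y54.546
M5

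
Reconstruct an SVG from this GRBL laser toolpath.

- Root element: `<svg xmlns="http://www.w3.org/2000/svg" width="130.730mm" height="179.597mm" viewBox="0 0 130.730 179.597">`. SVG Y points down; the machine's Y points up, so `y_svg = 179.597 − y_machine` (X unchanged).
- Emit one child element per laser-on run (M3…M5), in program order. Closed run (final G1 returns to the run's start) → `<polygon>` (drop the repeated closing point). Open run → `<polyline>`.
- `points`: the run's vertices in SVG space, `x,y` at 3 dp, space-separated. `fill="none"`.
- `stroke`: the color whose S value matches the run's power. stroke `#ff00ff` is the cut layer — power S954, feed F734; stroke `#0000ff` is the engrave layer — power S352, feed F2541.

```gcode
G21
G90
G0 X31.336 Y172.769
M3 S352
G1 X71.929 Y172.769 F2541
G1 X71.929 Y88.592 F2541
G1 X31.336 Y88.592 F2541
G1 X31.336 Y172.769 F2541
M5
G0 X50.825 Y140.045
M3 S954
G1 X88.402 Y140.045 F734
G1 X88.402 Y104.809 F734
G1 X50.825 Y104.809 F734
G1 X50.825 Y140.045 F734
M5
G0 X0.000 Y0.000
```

Each laser-on run becomes one SVG element. Flip Y back into SVG space with y_svg = 179.597 − y_machine.

Run 1: power S352 maps to stroke `#0000ff` (engrave). The run returns to its start, so emit a `<polygon>` with points (Y-flipped): 31.336,6.828 71.929,6.828 71.929,91.005 31.336,91.005.

Run 2: the run's S954 means `#ff00ff` (cut). The run returns to its start, so emit a `<polygon>` with points (Y-flipped): 50.825,39.552 88.402,39.552 88.402,74.788 50.825,74.788.

<svg xmlns="http://www.w3.org/2000/svg" width="130.730mm" height="179.597mm" viewBox="0 0 130.730 179.597">
  <polygon points="31.336,6.828 71.929,6.828 71.929,91.005 31.336,91.005" fill="none" stroke="#0000ff"/>
  <polygon points="50.825,39.552 88.402,39.552 88.402,74.788 50.825,74.788" fill="none" stroke="#ff00ff"/>
</svg>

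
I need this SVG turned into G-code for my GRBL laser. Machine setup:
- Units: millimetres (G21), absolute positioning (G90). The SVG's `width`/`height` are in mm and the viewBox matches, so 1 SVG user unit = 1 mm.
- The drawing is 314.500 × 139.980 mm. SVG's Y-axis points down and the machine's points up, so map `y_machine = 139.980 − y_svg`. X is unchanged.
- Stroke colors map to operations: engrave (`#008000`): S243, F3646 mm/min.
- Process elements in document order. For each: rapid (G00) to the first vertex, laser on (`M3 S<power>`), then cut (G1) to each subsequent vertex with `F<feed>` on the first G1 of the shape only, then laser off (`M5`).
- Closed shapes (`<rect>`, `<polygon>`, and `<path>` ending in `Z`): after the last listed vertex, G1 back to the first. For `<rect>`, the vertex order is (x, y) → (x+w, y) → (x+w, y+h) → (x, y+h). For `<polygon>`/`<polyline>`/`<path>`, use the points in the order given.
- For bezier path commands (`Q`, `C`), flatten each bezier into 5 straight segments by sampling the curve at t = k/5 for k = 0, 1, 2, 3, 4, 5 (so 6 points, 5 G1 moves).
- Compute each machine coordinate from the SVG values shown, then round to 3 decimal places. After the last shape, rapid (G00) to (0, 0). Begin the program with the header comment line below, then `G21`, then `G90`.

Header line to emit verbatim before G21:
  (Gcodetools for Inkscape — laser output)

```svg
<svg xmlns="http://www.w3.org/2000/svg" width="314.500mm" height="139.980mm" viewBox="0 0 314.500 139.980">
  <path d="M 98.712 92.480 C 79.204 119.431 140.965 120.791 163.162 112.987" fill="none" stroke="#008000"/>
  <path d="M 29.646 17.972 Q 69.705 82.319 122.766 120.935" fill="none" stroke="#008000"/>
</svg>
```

(Gcodetools for Inkscape — laser output)
G21
G90
G00 X98.712 Y47.500
M3 S243
G1 X95.793 Y34.269 F3646
G1 X106.578 Y26.391
G1 X125.268 Y23.078
G1 X146.063 Y23.542
G1 X163.162 Y26.993
M5
G00 X29.646 Y122.008
M3 S243
G1 X46.190 Y97.298 F3646
G1 X63.774 Y74.647
G1 X82.398 Y54.055
G1 X102.062 Y35.521
G1 X122.766 Y19.045
M5
G00 X0.000 Y0.000

viewBox `0 0 314.500 139.980` with mm width/height → 1 unit = 1 mm. Flip: y_m = 139.980 − y_svg.

**Shape 1** — `<path>` cubic bezier, stroke `#008000` → engrave (S243, F3646). Control points (SVG): P0=(98.712,92.480), P1=(79.204,119.431), P2=(140.965,120.791), P3=(163.162,112.987); sampled at t=k/5. Machine vertices: (98.712,47.500) → (95.793,34.269) → (106.578,26.391) → (125.268,23.078) → (146.063,23.542) → (163.162,26.993). Open path.

**Shape 2** — `<path>` quadratic bezier, stroke `#008000` → engrave (S243, F3646). Control points (SVG): P0=(29.646,17.972), P1=(69.705,82.319), P2=(122.766,120.935); sampled at t=k/5. Machine vertices: (29.646,122.008) → (46.190,97.298) → (63.774,74.647) → (82.398,54.055) → (102.062,35.521) → (122.766,19.045). Open path.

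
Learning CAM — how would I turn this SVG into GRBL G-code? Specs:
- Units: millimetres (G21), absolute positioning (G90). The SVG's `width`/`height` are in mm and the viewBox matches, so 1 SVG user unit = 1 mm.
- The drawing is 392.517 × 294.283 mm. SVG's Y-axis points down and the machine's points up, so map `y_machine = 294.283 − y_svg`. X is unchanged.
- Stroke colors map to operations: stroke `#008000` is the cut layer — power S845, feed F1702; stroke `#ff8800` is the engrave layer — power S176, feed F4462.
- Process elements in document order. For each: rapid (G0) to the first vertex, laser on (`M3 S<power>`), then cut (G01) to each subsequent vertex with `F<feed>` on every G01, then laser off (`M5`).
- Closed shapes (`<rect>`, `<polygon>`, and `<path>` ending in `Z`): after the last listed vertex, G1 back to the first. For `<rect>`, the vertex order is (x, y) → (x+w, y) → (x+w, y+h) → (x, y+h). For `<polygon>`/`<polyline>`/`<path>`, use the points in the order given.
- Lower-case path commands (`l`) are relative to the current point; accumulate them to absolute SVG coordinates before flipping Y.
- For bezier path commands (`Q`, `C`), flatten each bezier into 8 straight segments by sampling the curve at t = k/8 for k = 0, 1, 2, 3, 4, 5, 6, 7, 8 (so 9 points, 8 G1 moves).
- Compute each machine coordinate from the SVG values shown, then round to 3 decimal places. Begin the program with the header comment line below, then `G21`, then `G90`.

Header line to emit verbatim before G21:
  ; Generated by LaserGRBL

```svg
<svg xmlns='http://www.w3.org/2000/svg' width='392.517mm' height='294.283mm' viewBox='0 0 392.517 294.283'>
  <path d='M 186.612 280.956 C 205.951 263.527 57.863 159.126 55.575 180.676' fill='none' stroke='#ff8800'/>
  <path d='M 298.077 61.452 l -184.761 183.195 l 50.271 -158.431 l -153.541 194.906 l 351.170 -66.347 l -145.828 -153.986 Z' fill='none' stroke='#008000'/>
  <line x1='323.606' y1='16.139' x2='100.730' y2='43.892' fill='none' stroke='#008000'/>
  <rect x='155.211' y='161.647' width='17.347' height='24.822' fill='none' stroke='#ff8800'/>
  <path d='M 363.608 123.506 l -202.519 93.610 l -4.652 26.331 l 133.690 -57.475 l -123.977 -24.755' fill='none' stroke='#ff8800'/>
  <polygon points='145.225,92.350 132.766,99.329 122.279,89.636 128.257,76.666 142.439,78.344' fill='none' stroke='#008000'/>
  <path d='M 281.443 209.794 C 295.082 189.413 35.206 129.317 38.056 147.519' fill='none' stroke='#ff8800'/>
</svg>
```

1 u = 1 mm; y_m = 294.283 − y.

[1] `<path>` cubic bezier, #ff8800→engrave S176 F4462: (186.612,13.327) → (186.628,23.524) → (174.618,39.379) → (154.253,58.398) → (129.204,78.084) → (103.141,95.944) → (79.734,109.481) → (62.656,116.200) → (55.575,113.607)

[2] `<path>` closed polygon, #008000→cut S845 F1702: (298.077,232.831) → (113.316,49.636) → (163.587,208.067) → (10.046,13.161) → (361.216,79.508) → (215.388,233.494) → (298.077,232.831) (closed)

[3] `<line>` line segment, #008000→cut S845 F1702: (323.606,278.144) → (100.730,250.391)

[4] `<rect>` rectangle, #ff8800→engrave S176 F4462: (155.211,132.636) → (172.558,132.636) → (172.558,107.814) → (155.211,107.814) → (155.211,132.636) (closed)

[5] `<path>` open polyline, #ff8800→engrave S176 F4462: (363.608,170.777) → (161.089,77.167) → (156.437,50.836) → (290.127,108.311) → (166.150,133.066)

[6] `<polygon>` regular polygon, #008000→cut S845 F1702: (145.225,201.933) → (132.766,194.954) → (122.279,204.647) → (128.257,217.617) → (142.439,215.939) → (145.225,201.933) (closed)

[7] `<path>` cubic bezier, #ff8800→engrave S176 F4462: (281.443,84.489) → (274.784,93.763) → (248.767,105.377) → (209.676,117.949) → (163.795,130.095) → (117.409,140.433) → (76.801,147.579) → (48.255,150.150) → (38.056,146.764)

; Generated by LaserGRBL
G21
G90
G0 X186.612 Y13.327
M3 S176
G01 X186.628 Y23.524 F4462
G01 X174.618 Y39.379 F4462
G01 X154.253 Y58.398 F4462
G01 X129.204 Y78.084 F4462
G01 X103.141 Y95.944 F4462
G01 X79.734 Y109.481 F4462
G01 X62.656 Y116.200 F4462
G01 X55.575 Y113.607 F4462
M5
G0 X298.077 Y232.831
M3 S845
G01 X113.316 Y49.636 F1702
G01 X163.587 Y208.067 F1702
G01 X10.046 Y13.161 F1702
G01 X361.216 Y79.508 F1702
G01 X215.388 Y233.494 F1702
G01 X298.077 Y232.831 F1702
M5
G0 X323.606 Y278.144
M3 S845
G01 X100.730 Y250.391 F1702
M5
G0 X155.211 Y132.636
M3 S176
G01 X172.558 Y132.636 F4462
G01 X172.558 Y107.814 F4462
G01 X155.211 Y107.814 F4462
G01 X155.211 Y132.636 F4462
M5
G0 X363.608 Y170.777
M3 S176
G01 X161.089 Y77.167 F4462
G01 X156.437 Y50.836 F4462
G01 X290.127 Y108.311 F4462
G01 X166.150 Y133.066 F4462
M5
G0 X145.225 Y201.933
M3 S845
G01 X132.766 Y194.954 F1702
G01 X122.279 Y204.647 F1702
G01 X128.257 Y217.617 F1702
G01 X142.439 Y215.939 F1702
G01 X145.225 Y201.933 F1702
M5
G0 X281.443 Y84.489
M3 S176
G01 X274.784 Y93.763 F4462
G01 X248.767 Y105.377 F4462
G01 X209.676 Y117.949 F4462
G01 X163.795 Y130.095 F4462
G01 X117.409 Y140.433 F4462
G01 X76.801 Y147.579 F4462
G01 X48.255 Y150.150 F4462
G01 X38.056 Y146.764 F4462
M5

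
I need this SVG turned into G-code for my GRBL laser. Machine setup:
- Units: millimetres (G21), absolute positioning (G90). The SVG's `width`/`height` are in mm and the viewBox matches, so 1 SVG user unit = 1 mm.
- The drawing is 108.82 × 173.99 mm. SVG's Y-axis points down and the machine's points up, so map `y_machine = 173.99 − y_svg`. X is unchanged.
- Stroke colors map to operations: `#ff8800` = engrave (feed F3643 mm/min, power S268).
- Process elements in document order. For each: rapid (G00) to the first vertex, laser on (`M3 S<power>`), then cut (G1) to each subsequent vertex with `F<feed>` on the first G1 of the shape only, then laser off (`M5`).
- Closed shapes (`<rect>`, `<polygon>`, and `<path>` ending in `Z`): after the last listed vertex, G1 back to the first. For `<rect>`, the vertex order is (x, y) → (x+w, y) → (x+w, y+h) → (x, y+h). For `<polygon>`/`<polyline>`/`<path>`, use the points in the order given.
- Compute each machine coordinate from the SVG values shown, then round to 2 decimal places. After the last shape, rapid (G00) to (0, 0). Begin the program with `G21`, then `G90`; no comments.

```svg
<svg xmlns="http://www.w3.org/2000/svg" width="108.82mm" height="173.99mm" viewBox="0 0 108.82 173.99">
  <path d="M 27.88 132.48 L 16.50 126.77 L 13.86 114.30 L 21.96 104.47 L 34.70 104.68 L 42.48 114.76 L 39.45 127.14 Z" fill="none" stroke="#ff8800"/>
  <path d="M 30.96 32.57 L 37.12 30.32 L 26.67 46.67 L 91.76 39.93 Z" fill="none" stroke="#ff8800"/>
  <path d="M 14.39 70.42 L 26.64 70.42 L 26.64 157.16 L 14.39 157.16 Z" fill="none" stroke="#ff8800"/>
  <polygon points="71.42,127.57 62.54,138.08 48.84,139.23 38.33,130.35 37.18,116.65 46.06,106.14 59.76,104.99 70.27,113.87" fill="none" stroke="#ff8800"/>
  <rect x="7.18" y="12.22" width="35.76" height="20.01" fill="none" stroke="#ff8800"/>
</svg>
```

G21
G90
G00 X27.88 Y41.51
M3 S268
G1 X16.50 Y47.22 F3643
G1 X13.86 Y59.69
G1 X21.96 Y69.52
G1 X34.70 Y69.31
G1 X42.48 Y59.23
G1 X39.45 Y46.85
G1 X27.88 Y41.51
M5
G00 X30.96 Y141.42
M3 S268
G1 X37.12 Y143.67 F3643
G1 X26.67 Y127.32
G1 X91.76 Y134.06
G1 X30.96 Y141.42
M5
G00 X14.39 Y103.57
M3 S268
G1 X26.64 Y103.57 F3643
G1 X26.64 Y16.83
G1 X14.39 Y16.83
G1 X14.39 Y103.57
M5
G00 X71.42 Y46.42
M3 S268
G1 X62.54 Y35.91 F3643
G1 X48.84 Y34.76
G1 X38.33 Y43.64
G1 X37.18 Y57.34
G1 X46.06 Y67.85
G1 X59.76 Y69.00
G1 X70.27 Y60.12
G1 X71.42 Y46.42
M5
G00 X7.18 Y161.77
M3 S268
G1 X42.94 Y161.77 F3643
G1 X42.94 Y141.76
G1 X7.18 Y141.76
G1 X7.18 Y161.77
M5
G00 X0.00 Y0.00

Since the viewBox matches the mm dimensions, user units are millimetres directly. The only transform is the Y-flip y_m = 173.99 − y_svg.

Shape 1 is a regular polygon drawn with `<path>`. Its stroke #ff8800 means engrave at S268, F3643. After flipping Y the toolpath is (27.88,41.51) → (16.50,47.22) → (13.86,59.69) → (21.96,69.52) → (34.70,69.31) → (42.48,59.23) → (39.45,46.85) → (27.88,41.51), returning to the start.

Shape 2 is a closed polygon drawn with `<path>`. Its stroke #ff8800 means engrave at S268, F3643. After flipping Y the toolpath is (30.96,141.42) → (37.12,143.67) → (26.67,127.32) → (91.76,134.06) → (30.96,141.42), returning to the start.

Shape 3 is a rectangle drawn with `<path>`. Its stroke #ff8800 means engrave at S268, F3643. After flipping Y the toolpath is (14.39,103.57) → (26.64,103.57) → (26.64,16.83) → (14.39,16.83) → (14.39,103.57), returning to the start.

Shape 4 is a regular polygon drawn with `<polygon>`. Its stroke #ff8800 means engrave at S268, F3643. After flipping Y the toolpath is (71.42,46.42) → (62.54,35.91) → (48.84,34.76) → (38.33,43.64) → (37.18,57.34) → (46.06,67.85) → (59.76,69.00) → (70.27,60.12) → (71.42,46.42), returning to the start.

Shape 5 is a rectangle drawn with `<rect>`. Its stroke #ff8800 means engrave at S268, F3643. After flipping Y the toolpath is (7.18,161.77) → (42.94,161.77) → (42.94,141.76) → (7.18,141.76) → (7.18,161.77), returning to the start.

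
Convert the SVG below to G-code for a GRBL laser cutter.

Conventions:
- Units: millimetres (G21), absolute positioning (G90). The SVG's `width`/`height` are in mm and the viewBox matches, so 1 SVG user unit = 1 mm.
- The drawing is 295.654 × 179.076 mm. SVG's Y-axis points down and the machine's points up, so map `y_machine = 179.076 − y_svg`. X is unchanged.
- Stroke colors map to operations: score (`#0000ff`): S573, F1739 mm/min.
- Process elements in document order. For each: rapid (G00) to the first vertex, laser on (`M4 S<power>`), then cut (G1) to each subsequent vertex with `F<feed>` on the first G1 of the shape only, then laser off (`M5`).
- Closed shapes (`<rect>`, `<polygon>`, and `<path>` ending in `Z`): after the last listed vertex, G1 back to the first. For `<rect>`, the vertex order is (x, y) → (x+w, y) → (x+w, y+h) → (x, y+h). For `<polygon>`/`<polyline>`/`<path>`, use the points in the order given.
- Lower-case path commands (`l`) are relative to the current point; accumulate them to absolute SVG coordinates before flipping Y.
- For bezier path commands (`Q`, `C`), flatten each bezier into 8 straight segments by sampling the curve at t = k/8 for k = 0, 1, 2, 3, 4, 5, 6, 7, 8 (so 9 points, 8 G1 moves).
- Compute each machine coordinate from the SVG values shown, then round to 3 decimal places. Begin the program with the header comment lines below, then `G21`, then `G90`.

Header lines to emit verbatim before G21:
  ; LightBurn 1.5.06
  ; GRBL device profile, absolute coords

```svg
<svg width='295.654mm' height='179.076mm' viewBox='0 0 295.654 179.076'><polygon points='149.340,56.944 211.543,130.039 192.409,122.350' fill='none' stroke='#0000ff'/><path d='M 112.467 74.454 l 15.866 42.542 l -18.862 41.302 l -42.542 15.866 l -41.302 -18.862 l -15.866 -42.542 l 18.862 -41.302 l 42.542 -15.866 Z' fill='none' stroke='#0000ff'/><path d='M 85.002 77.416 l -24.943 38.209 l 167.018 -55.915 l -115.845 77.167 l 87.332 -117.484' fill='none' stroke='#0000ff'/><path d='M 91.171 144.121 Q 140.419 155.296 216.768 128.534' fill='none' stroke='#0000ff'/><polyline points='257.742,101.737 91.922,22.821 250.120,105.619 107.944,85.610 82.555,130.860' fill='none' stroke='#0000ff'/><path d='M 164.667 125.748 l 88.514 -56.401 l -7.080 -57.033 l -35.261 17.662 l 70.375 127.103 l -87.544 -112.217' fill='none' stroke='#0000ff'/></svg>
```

; LightBurn 1.5.06
; GRBL device profile, absolute coords
G21
G90
G00 X149.340 Y122.132
M4 S573
G1 X211.543 Y49.037 F1739
G1 X192.409 Y56.726
G1 X149.340 Y122.132
M5
G00 X112.467 Y104.622
M4 S573
G1 X128.333 Y62.080 F1739
G1 X109.471 Y20.778
G1 X66.929 Y4.912
G1 X25.627 Y23.774
G1 X9.761 Y66.316
G1 X28.623 Y107.618
G1 X71.165 Y123.484
G1 X112.467 Y104.622
M5
G00 X85.002 Y101.660
M4 S573
G1 X60.059 Y63.451 F1739
G1 X227.077 Y119.366
G1 X111.232 Y42.199
G1 X198.564 Y159.683
M5
G00 X91.171 Y34.955
M4 S573
G1 X103.906 Y32.754 F1739
G1 X117.489 Y31.739
G1 X131.918 Y31.909
G1 X147.194 Y33.264
G1 X163.317 Y35.805
G1 X180.287 Y39.532
G1 X198.104 Y44.444
G1 X216.768 Y50.542
M5
G00 X257.742 Y77.339
M4 S573
G1 X91.922 Y156.255 F1739
G1 X250.120 Y73.457
G1 X107.944 Y93.466
G1 X82.555 Y48.216
M5
G00 X164.667 Y53.328
M4 S573
G1 X253.181 Y109.729 F1739
G1 X246.101 Y166.762
G1 X210.840 Y149.100
G1 X281.215 Y21.997
G1 X193.671 Y134.214
M5

1 u = 1 mm; y_m = 179.076 − y.

[1] `<polygon>` closed polygon, #0000ff→score S573 F1739: (149.340,122.132) → (211.543,49.037) → (192.409,56.726) → (149.340,122.132) (closed)

[2] `<path>` regular polygon, #0000ff→score S573 F1739: (112.467,104.622) → (128.333,62.080) → (109.471,20.778) → (66.929,4.912) → (25.627,23.774) → (9.761,66.316) → (28.623,107.618) → (71.165,123.484) → (112.467,104.622) (closed)

[3] `<path>` open polyline, #0000ff→score S573 F1739: (85.002,101.660) → (60.059,63.451) → (227.077,119.366) → (111.232,42.199) → (198.564,159.683)

[4] `<path>` quadratic bezier, #0000ff→score S573 F1739: (91.171,34.955) → (103.906,32.754) → (117.489,31.739) → (131.918,31.909) → (147.194,33.264) → (163.317,35.805) → (180.287,39.532) → (198.104,44.444) → (216.768,50.542)

[5] `<polyline>` open polyline, #0000ff→score S573 F1739: (257.742,77.339) → (91.922,156.255) → (250.120,73.457) → (107.944,93.466) → (82.555,48.216)

[6] `<path>` open polyline, #0000ff→score S573 F1739: (164.667,53.328) → (253.181,109.729) → (246.101,166.762) → (210.840,149.100) → (281.215,21.997) → (193.671,134.214)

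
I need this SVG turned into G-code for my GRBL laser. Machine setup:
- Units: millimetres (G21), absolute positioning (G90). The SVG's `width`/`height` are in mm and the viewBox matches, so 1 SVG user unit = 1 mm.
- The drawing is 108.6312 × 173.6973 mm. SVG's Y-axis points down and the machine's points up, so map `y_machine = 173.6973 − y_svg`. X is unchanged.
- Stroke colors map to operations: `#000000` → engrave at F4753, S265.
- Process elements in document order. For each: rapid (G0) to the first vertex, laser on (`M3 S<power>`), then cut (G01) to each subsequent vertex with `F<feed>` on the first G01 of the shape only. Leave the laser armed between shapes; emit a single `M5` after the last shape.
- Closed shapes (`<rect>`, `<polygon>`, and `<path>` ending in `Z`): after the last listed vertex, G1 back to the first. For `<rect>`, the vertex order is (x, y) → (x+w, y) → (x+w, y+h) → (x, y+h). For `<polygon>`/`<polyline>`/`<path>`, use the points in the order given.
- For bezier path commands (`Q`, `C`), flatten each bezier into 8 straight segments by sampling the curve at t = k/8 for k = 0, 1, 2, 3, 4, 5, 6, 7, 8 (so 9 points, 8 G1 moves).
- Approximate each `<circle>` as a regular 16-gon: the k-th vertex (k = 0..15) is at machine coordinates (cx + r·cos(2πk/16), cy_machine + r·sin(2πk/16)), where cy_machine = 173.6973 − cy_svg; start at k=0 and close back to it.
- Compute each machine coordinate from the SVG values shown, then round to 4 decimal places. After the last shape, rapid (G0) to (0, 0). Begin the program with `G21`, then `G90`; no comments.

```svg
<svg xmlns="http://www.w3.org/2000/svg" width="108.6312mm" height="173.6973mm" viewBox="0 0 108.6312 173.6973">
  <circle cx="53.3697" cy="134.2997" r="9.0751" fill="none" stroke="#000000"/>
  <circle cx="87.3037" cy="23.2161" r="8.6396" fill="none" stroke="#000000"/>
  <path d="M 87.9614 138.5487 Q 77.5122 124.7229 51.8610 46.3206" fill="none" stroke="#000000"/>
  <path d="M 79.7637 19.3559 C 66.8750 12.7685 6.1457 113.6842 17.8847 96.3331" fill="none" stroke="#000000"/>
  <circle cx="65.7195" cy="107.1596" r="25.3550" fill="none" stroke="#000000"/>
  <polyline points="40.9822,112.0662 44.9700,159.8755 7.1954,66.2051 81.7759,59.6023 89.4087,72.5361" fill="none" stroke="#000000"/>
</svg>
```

G21
G90
G0 X62.4448 Y39.3976
M3 S265
G01 X61.7540 Y42.8705 F4753
G01 X59.7868 Y45.8147
G01 X56.8426 Y47.7819
G01 X53.3697 Y48.4727
G01 X49.8968 Y47.7819
G01 X46.9526 Y45.8147
G01 X44.9854 Y42.8705
G01 X44.2946 Y39.3976
G01 X44.9854 Y35.9247
G01 X46.9526 Y32.9805
G01 X49.8968 Y31.0133
G01 X53.3697 Y30.3225
G01 X56.8426 Y31.0133
G01 X59.7868 Y32.9805
G01 X61.7540 Y35.9247
G01 X62.4448 Y39.3976
G0 X95.9433 Y150.4812
M3 S265
G01 X95.2856 Y153.7874 F4753
G01 X93.4128 Y156.5903
G01 X90.6099 Y158.4631
G01 X87.3037 Y159.1208
G01 X83.9975 Y158.4631
G01 X81.1946 Y156.5903
G01 X79.3218 Y153.7874
G01 X78.6641 Y150.4812
G01 X79.3218 Y147.1750
G01 X81.1946 Y144.3721
G01 X83.9975 Y142.4993
G01 X87.3037 Y141.8416
G01 X90.6099 Y142.4993
G01 X93.4128 Y144.3721
G01 X95.2856 Y147.1750
G01 X95.9433 Y150.4812
G0 X87.9614 Y35.1486
M3 S265
G01 X85.1116 Y39.6141 F4753
G01 X81.7867 Y46.0975
G01 X77.9867 Y54.5990
G01 X73.7117 Y65.1185
G01 X68.9616 Y77.6560
G01 X63.7365 Y92.2116
G01 X58.0363 Y108.7851
G01 X51.8610 Y127.3767
G0 X79.7637 Y154.3414
M3 S265
G01 X72.9229 Y152.2134 F4753
G01 X63.0069 Y142.6528
G01 X51.4256 Y128.3052
G01 X39.5888 Y111.8164
G01 X28.9065 Y95.8322
G01 X20.7884 Y82.9982
G01 X16.6445 Y75.9603
G01 X17.8847 Y77.3642
G0 X91.0745 Y66.5377
M3 S265
G01 X89.1445 Y76.2406 F4753
G01 X83.6482 Y84.4664
G01 X75.4224 Y89.9627
G01 X65.7195 Y91.8927
G01 X56.0166 Y89.9627
G01 X47.7908 Y84.4664
G01 X42.2945 Y76.2406
G01 X40.3645 Y66.5377
G01 X42.2945 Y56.8348
G01 X47.7908 Y48.6090
G01 X56.0166 Y43.1127
G01 X65.7195 Y41.1827
G01 X75.4224 Y43.1127
G01 X83.6482 Y48.6090
G01 X89.1445 Y56.8348
G01 X91.0745 Y66.5377
G0 X40.9822 Y61.6311
M3 S265
G01 X44.9700 Y13.8218 F4753
G01 X7.1954 Y107.4922
G01 X81.7759 Y114.0950
G01 X89.4087 Y101.1612
M5
G0 X0.0000 Y0.0000

Since the viewBox matches the mm dimensions, user units are millimetres directly. The only transform is the Y-flip y_m = 173.6973 − y_svg.

Shape 1 is a circle drawn with `<circle>`. Its stroke #000000 means engrave at S265, F4753. After flipping Y the toolpath is (62.4448,39.3976) → (61.7540,42.8705) → (59.7868,45.8147) → (56.8426,47.7819) → (53.3697,48.4727) → (49.8968,47.7819) → (46.9526,45.8147) → (44.9854,42.8705) → (44.2946,39.3976) → (44.9854,35.9247) → (46.9526,32.9805) → (49.8968,31.0133) → (53.3697,30.3225) → (56.8426,31.0133) → (59.7868,32.9805) → (61.7540,35.9247) → (62.4448,39.3976), returning to the start.

Shape 2 is a circle drawn with `<circle>`. Its stroke #000000 means engrave at S265, F4753. After flipping Y the toolpath is (95.9433,150.4812) → (95.2856,153.7874) → (93.4128,156.5903) → (90.6099,158.4631) → (87.3037,159.1208) → (83.9975,158.4631) → (81.1946,156.5903) → (79.3218,153.7874) → (78.6641,150.4812) → (79.3218,147.1750) → (81.1946,144.3721) → (83.9975,142.4993) → (87.3037,141.8416) → (90.6099,142.4993) → (93.4128,144.3721) → (95.2856,147.1750) → (95.9433,150.4812), returning to the start.

Shape 3 is a quadratic bezier drawn with `<path>`. Its stroke #000000 means engrave at S265, F4753. After flipping Y the toolpath is (87.9614,35.1486) → (85.1116,39.6141) → (81.7867,46.0975) → (77.9867,54.5990) → (73.7117,65.1185) → (68.9616,77.6560) → (63.7365,92.2116) → (58.0363,108.7851) → (51.8610,127.3767).

Shape 4 is a cubic bezier drawn with `<path>`. Its stroke #000000 means engrave at S265, F4753. After flipping Y the toolpath is (79.7637,154.3414) → (72.9229,152.2134) → (63.0069,142.6528) → (51.4256,128.3052) → (39.5888,111.8164) → (28.9065,95.8322) → (20.7884,82.9982) → (16.6445,75.9603) → (17.8847,77.3642).

Shape 5 is a circle drawn with `<circle>`. Its stroke #000000 means engrave at S265, F4753. After flipping Y the toolpath is (91.0745,66.5377) → (89.1445,76.2406) → (83.6482,84.4664) → (75.4224,89.9627) → (65.7195,91.8927) → (56.0166,89.9627) → (47.7908,84.4664) → (42.2945,76.2406) → (40.3645,66.5377) → (42.2945,56.8348) → (47.7908,48.6090) → (56.0166,43.1127) → (65.7195,41.1827) → (75.4224,43.1127) → (83.6482,48.6090) → (89.1445,56.8348) → (91.0745,66.5377), returning to the start.

Shape 6 is a open polyline drawn with `<polyline>`. Its stroke #000000 means engrave at S265, F4753. After flipping Y the toolpath is (40.9822,61.6311) → (44.9700,13.8218) → (7.1954,107.4922) → (81.7759,114.0950) → (89.4087,101.1612).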